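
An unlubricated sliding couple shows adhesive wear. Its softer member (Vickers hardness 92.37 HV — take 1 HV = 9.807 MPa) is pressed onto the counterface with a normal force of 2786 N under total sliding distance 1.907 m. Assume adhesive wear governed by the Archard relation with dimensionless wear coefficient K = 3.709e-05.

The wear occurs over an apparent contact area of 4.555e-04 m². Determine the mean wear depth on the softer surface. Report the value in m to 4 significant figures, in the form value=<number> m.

The algebra runs at full precision. Printed values are rounded. Rounded once at the end to 4 significant digits.
Convert: Hardness H = 92.37 HV × 9.807 MPa/HV = 905.9 MPa = 9.059e+08 Pa.
Collected in SI base units: W = 2786 N, H = 9.059e+08 Pa, K = 3.709e-05.
Worn volume V = K·W·L/H = 3.709e-05 · 2786 · 1.907 / 9.059e+08 = 2.175e-10 m³.
Average depth h = V/A = 2.175e-10 / 4.555e-04 = 4.776e-07 m.

value=4.776e-07 m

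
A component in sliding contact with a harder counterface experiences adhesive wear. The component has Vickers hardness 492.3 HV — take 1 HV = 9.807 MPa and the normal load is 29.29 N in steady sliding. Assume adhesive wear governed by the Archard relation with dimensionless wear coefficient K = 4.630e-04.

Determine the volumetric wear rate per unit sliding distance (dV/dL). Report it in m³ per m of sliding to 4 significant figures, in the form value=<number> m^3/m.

Each operation holds exact precision. Intermediate values appear rounded. Rounded once at the end to 4 significant digits.
Convert: Hardness H = 492.3 HV × 9.807 MPa/HV = 4828 MPa = 4.828e+09 Pa.
Restated in SI base units: W = 29.29 N, H = 4.828e+09 Pa, K = 4.630e-04.
The wear rate dV/dL = K·W/H (independent of L): 4.630e-04 · 29.29 / 4.828e+09 = 2.809e-12 m³/m.

value=2.809e-12 m^3/m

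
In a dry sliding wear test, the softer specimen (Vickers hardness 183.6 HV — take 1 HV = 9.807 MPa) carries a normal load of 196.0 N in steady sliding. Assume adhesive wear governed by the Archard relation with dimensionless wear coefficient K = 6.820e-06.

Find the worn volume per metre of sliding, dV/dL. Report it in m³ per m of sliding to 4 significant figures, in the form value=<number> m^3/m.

All working math runs at exact precision, and intermediate values are printed rounded — one last rounding: 4 significant digits.
Convert: Hardness H = 183.6 HV × 9.807 MPa/HV = 1801 MPa = 1.801e+09 Pa.
As SI base values: W = 196.0 N, H = 1.801e+09 Pa, K = 6.820e-06.
Volumetric rate dV/dL = K·W/H (no L dependence): 6.820e-06 · 196.0 / 1.801e+09 = 7.424e-13 m³/m.

value=7.424e-13 m^3/m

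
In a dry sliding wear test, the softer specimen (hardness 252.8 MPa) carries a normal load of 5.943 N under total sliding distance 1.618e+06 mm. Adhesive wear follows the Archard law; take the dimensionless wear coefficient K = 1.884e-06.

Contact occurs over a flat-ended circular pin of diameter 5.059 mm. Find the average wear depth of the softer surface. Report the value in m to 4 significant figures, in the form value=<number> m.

Each operation holds full precision. Printed values are rounded; a single final rounding, at four significant digits.
Total distance L = 1.618e+06 mm = 1618 m.
Hardness H = 252.8 MPa = 2.528e+08 Pa.
Pin diameter d = 5.059 mm = 0.005059 m. Contact area A = π·d²/4 = π·(0.005059 m)²/4 = 2.010e-05 m².
Working in SI base units: W = 5.943 N, H = 2.528e+08 Pa, K = 1.884e-06.
Wear volume V = K·W·L/H = 1.884e-06 · 5.943 · 1618 / 2.528e+08 = 7.166e-11 m³.
Mean depth h = V/A = 7.166e-11 / 2.010e-05 = 3.565e-06 m.

value=3.565e-06 m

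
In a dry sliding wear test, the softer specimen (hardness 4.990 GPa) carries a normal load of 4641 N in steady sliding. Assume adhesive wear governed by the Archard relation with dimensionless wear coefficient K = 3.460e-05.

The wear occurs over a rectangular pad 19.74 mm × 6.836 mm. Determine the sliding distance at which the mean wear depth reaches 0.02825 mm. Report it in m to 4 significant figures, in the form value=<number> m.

value=118.5 m

Each operation maintains full precision — quoted intermediates are rounded, and rounded just once: four significant figures.
Hardness H = 4.990 GPa = 4.990e+09 Pa.
Pad sides 19.74 mm × 6.836 mm = 0.01974 m × 0.006836 m. Contact area A = 0.01974 m × 0.006836 m = 1.349e-04 m².
Depth limit h_lim = 0.02825 mm = 2.825e-05 m.
As SI base values: W = 4641 N, H = 4.990e+09 Pa, K = 3.460e-05.
Wearable volume V_lim = h_lim·A = 2.825e-05 · 1.349e-04 = 3.812e-09 m³.
Life L = V_lim·H/(K·W) = 3.812e-09 · 4.990e+09 / (3.460e-05 · 4641) = 118.5 m.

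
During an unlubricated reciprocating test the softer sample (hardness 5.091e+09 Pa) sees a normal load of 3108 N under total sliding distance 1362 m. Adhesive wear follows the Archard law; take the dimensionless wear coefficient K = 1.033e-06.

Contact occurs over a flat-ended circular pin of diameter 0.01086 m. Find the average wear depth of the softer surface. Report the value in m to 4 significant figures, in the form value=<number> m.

Intermediate values are shown rounded; all working math keeps full precision. Rounded just once to 4 significant digits.
Convert: Contact area A = π·d²/4 = π·(0.01086 m)²/4 = 9.263e-05 m².
As SI base values: W = 3108 N, H = 5.091e+09 Pa, K = 1.033e-06.
Worn volume V = K·W·L/H = 1.033e-06 · 3108 · 1362 / 5.091e+09 = 8.589e-10 m³.
Mean depth h = V/A = 8.589e-10 / 9.263e-05 = 9.273e-06 m.

value=9.273e-06 m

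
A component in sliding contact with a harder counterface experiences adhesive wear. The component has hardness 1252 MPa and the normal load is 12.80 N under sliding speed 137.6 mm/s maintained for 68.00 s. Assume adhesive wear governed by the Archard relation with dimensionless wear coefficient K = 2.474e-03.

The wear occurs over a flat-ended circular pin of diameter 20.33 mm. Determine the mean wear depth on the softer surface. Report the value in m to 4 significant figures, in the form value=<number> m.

Intermediate values appear rounded — the computation keeps full precision — rounded once at the end to four significant digits.
Sliding speed v = 137.6 mm/s = 0.1376 m/s. The distance L = v·t = 0.1376 m/s × 68.00 s = 9.357 m.
Hardness H = 1252 MPa = 1.252e+09 Pa.
Pin diameter d = 20.33 mm = 0.02033 m. Contact area A = π·d²/4 = π·(0.02033 m)²/4 = 3.246e-04 m².
In SI base units: W = 12.80 N, H = 1.252e+09 Pa, K = 2.474e-03.
Wear volume V = K·W·L/H = 2.474e-03 · 12.80 · 9.357 / 1.252e+09 = 2.367e-10 m³.
Mean depth h = V/A = 2.367e-10 / 3.246e-04 = 7.291e-07 m.

value=7.291e-07 m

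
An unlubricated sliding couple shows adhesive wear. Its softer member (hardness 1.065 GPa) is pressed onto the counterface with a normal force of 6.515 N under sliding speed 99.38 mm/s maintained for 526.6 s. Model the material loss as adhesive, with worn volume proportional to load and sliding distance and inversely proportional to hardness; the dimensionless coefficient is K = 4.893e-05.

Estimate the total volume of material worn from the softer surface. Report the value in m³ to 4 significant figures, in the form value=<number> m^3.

value=1.566e-11 m^3

Intermediate values are printed rounded; all working math runs at exact precision, and one final rounding: four significant figures.
Sliding speed v = 99.38 mm/s = 0.09938 m/s. Sliding distance L = v·t = 0.09938 m/s × 526.6 s = 52.33 m.
Hardness H = 1.065 GPa = 1.065e+09 Pa.
In SI base units, W = 6.515 N, H = 1.065e+09 Pa, K = 4.893e-05.
Archard volume V = K·W·L/H = 4.893e-05 · 6.515 · 52.33 / 1.065e+09 = 1.566e-11 m³.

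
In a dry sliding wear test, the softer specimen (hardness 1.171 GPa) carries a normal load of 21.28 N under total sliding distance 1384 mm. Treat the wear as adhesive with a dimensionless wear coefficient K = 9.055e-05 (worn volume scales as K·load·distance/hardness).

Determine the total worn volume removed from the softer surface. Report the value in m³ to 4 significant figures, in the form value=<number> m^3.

Intermediates are displayed rounded; the computation runs at exact precision; rounded just once, at 4 significant digits.
Convert: Path length L = 1384 mm = 1.384 m.
Convert: Hardness H = 1.171 GPa = 1.171e+09 Pa.
Collected in SI base units: W = 21.28 N, H = 1.171e+09 Pa, K = 9.055e-05.
Worn volume V = K·W·L/H = 9.055e-05 · 21.28 · 1.384 / 1.171e+09 = 2.277e-12 m³.

value=2.277e-12 m^3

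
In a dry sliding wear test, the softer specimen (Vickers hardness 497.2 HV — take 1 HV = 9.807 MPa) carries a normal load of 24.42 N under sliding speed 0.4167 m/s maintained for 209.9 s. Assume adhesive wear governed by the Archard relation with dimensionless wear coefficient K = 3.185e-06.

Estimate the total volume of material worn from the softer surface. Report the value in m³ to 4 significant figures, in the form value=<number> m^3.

value=1.395e-12 m^3

Intermediates appear rounded — all working math holds full precision; rounded once at the end: four significant figures.
Distance L = v·t = 0.4167 m/s × 209.9 s = 87.47 m.
Hardness H = 497.2 HV × 9.807 MPa/HV = 4876 MPa = 4.876e+09 Pa.
SI base units throughout: W = 24.42 N, H = 4.876e+09 Pa, K = 3.185e-06.
Volume removed: V = K·W·L/H = 3.185e-06 · 24.42 · 87.47 / 4.876e+09 = 1.395e-12 m³.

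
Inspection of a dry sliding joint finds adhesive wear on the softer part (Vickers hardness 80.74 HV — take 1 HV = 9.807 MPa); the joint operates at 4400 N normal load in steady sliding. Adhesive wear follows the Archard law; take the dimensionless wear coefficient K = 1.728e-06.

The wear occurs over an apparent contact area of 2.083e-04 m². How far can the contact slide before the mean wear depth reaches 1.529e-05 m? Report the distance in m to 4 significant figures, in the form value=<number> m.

Intermediate values are displayed rounded. Every step runs at full precision. Rounded once at the end, at 4 significant digits.
Hardness H = 80.74 HV × 9.807 MPa/HV = 791.8 MPa = 7.918e+08 Pa.
As SI base values: W = 4400 N, H = 7.918e+08 Pa, K = 1.728e-06.
Allowed volume V_lim = h_lim·A = 1.529e-05 · 2.083e-04 = 3.185e-09 m³.
Inverting, life L = V_lim·H/(K·W) = 3.185e-09 · 7.918e+08 / (1.728e-06 · 4400) = 331.7 m.

value=331.7 m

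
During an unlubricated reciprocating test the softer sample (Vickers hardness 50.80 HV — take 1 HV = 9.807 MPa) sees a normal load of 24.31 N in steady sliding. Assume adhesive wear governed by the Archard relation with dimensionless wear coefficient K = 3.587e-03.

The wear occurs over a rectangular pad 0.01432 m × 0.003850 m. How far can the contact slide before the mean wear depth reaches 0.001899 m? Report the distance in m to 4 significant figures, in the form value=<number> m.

Each operation runs at full float precision, and intermediate values appear rounded — rounded once at the end to four significant digits.
Convert: Hardness H = 50.80 HV × 9.807 MPa/HV = 498.2 MPa = 4.982e+08 Pa.
Convert: Contact area A = 0.01432 m × 0.003850 m = 5.513e-05 m².
Collected in SI base units: W = 24.31 N, H = 4.982e+08 Pa, K = 3.587e-03.
At the depth limit, V_lim = h_lim·A = 0.001899 · 5.513e-05 = 1.047e-07 m³.
So the life L = V_lim·H/(K·W) = 1.047e-07 · 4.982e+08 / (3.587e-03 · 24.31) = 598.2 m.

value=598.2 m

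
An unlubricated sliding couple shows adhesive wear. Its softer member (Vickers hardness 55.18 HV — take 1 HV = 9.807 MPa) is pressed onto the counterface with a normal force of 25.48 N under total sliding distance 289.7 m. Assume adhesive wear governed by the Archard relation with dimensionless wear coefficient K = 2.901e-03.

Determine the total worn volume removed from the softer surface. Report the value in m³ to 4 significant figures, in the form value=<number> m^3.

The intermediates appear rounded, and the algebra holds full float precision, and one last rounding: 4 significant figures.
Hardness H = 55.18 HV × 9.807 MPa/HV = 541.2 MPa = 5.412e+08 Pa.
Working in SI base units: W = 25.48 N, H = 5.412e+08 Pa, K = 2.901e-03.
Archard relation: V = K·W·L/H = 2.901e-03 · 25.48 · 289.7 / 5.412e+08 = 3.957e-08 m³.

value=3.957e-08 m^3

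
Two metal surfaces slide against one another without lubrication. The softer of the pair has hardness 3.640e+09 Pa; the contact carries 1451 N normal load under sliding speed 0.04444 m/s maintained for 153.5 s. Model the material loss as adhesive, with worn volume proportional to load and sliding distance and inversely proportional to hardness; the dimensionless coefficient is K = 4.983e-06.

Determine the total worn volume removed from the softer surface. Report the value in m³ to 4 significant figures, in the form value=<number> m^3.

Every step maintains full precision, and quoted intermediates are rounded, and one last rounding to four significant figures.
Convert: Path length L = v·t = 0.04444 m/s × 153.5 s = 6.822 m.
In SI base units, W = 1451 N, H = 3.640e+09 Pa, K = 4.983e-06.
Worn volume V = K·W·L/H = 4.983e-06 · 1451 · 6.822 / 3.640e+09 = 1.355e-11 m³.

value=1.355e-11 m^3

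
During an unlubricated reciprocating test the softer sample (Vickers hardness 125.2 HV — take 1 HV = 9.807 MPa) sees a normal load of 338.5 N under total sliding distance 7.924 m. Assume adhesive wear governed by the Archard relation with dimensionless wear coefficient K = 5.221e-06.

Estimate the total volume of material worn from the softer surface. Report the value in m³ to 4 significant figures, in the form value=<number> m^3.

Each operation runs at full precision, and quoted intermediates are rounded — rounded just once, at four significant figures.
Hardness H = 125.2 HV × 9.807 MPa/HV = 1228 MPa = 1.228e+09 Pa.
In SI base units: W = 338.5 N, H = 1.228e+09 Pa, K = 5.221e-06.
The Archard volume V = K·W·L/H = 5.221e-06 · 338.5 · 7.924 / 1.228e+09 = 1.141e-11 m³.

value=1.141e-11 m^3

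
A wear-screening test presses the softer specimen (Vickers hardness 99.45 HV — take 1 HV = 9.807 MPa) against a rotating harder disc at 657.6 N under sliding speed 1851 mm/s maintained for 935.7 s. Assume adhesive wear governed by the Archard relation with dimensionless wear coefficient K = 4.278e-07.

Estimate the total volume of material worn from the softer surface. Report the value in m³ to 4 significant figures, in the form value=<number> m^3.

value=4.996e-10 m^3

Every step carries exact precision, and shown intermediates are rounded. Rounded just once to 4 significant figures.
Convert: Sliding speed v = 1851 mm/s = 1.851 m/s. Total distance L = v·t = 1.851 m/s × 935.7 s = 1732 m.
Convert: Hardness H = 99.45 HV × 9.807 MPa/HV = 975.3 MPa = 9.753e+08 Pa.
Restated in SI base units: W = 657.6 N, H = 9.753e+08 Pa, K = 4.278e-07.
Apply Archard: V = K·W·L/H = 4.278e-07 · 657.6 · 1732 / 9.753e+08 = 4.996e-10 m³.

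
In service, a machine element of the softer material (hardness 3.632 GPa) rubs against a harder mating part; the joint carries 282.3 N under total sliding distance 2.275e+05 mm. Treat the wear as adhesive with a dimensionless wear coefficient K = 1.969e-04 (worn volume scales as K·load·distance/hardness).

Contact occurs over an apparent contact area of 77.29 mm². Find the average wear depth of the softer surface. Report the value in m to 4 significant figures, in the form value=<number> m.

The algebra keeps full float precision. Intermediate values appear rounded. Rounded once at the end: 4 significant digits.
Convert: Total distance L = 2.275e+05 mm = 227.5 m.
Convert: Hardness H = 3.632 GPa = 3.632e+09 Pa.
Convert: Contact area A = 77.29 mm² = 7.729e-05 m².
As SI base values: W = 282.3 N, H = 3.632e+09 Pa, K = 1.969e-04.
Volume removed: V = K·W·L/H = 1.969e-04 · 282.3 · 227.5 / 3.632e+09 = 3.482e-09 m³.
Wear depth h = V/A = 3.482e-09 / 7.729e-05 = 4.505e-05 m.

value=4.505e-05 m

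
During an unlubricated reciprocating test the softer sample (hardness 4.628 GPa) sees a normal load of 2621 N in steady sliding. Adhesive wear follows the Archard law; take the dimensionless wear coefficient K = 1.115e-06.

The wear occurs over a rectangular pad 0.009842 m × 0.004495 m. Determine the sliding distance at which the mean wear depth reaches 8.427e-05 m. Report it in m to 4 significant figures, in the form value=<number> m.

value=5904 m

Intermediates are printed rounded. The algebra holds exact precision; a lone final rounding: four significant figures.
Hardness H = 4.628 GPa = 4.628e+09 Pa.
Contact area A = 0.009842 m × 0.004495 m = 4.424e-05 m².
In SI base units: W = 2621 N, H = 4.628e+09 Pa, K = 1.115e-06.
Volume at the limit: V_lim = h_lim·A = 8.427e-05 · 4.424e-05 = 3.728e-09 m³.
Thus life L = V_lim·H/(K·W) = 3.728e-09 · 4.628e+09 / (1.115e-06 · 2621) = 5904 m.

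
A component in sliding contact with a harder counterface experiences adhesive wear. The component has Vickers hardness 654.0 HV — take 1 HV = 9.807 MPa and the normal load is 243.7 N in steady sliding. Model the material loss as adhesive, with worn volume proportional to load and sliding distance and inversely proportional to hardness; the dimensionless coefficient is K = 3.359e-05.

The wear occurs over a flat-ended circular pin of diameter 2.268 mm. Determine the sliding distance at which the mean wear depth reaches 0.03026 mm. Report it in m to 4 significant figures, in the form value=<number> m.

value=95.78 m

Intermediate values are displayed rounded; the computation keeps full float precision — one final rounding, at 4 significant digits.
Convert: Hardness H = 654.0 HV × 9.807 MPa/HV = 6414 MPa = 6.414e+09 Pa.
Convert: Pin diameter d = 2.268 mm = 0.002268 m. Contact area A = π·d²/4 = π·(0.002268 m)²/4 = 4.040e-06 m².
Convert: Depth limit h_lim = 0.03026 mm = 3.026e-05 m.
Expressed in SI base units: W = 243.7 N, H = 6.414e+09 Pa, K = 3.359e-05.
Permissible volume V_lim = h_lim·A = 3.026e-05 · 4.040e-06 = 1.222e-10 m³.
So the life L = V_lim·H/(K·W) = 1.222e-10 · 6.414e+09 / (3.359e-05 · 243.7) = 95.78 m.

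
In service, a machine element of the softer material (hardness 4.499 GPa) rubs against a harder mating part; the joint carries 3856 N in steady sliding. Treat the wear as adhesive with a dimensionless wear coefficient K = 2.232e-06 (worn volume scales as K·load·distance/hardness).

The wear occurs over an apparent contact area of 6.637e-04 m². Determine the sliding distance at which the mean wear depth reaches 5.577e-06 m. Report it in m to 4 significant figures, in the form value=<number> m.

value=1935 m

Shown intermediates are rounded — the computation maintains full precision, and one last rounding to four significant digits.
Convert: Hardness H = 4.499 GPa = 4.499e+09 Pa.
In SI base units: W = 3856 N, H = 4.499e+09 Pa, K = 2.232e-06.
At the depth limit, V_lim = h_lim·A = 5.577e-06 · 6.637e-04 = 3.701e-09 m³.
Sliding life L = V_lim·H/(K·W) = 3.701e-09 · 4.499e+09 / (2.232e-06 · 3856) = 1935 m.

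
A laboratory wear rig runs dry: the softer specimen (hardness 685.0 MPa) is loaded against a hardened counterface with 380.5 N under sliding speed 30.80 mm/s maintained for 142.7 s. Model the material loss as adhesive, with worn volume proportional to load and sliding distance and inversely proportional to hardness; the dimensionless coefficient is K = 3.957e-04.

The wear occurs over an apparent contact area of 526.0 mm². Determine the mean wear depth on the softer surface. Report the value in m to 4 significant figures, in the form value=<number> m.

All arithmetic keeps full float precision — intermediate values are printed rounded; a lone final rounding: 4 significant digits.
Convert: Sliding speed v = 30.80 mm/s = 0.03080 m/s. Sliding distance L = v·t = 0.03080 m/s × 142.7 s = 4.395 m.
Convert: Hardness H = 685.0 MPa = 6.850e+08 Pa.
Convert: Contact area A = 526.0 mm² = 5.260e-04 m².
In SI base units, W = 380.5 N, H = 6.850e+08 Pa, K = 3.957e-04.
Volume removed: V = K·W·L/H = 3.957e-04 · 380.5 · 4.395 / 6.850e+08 = 9.661e-10 m³.
Depth of wear h = V/A = 9.661e-10 / 5.260e-04 = 1.837e-06 m.

value=1.837e-06 m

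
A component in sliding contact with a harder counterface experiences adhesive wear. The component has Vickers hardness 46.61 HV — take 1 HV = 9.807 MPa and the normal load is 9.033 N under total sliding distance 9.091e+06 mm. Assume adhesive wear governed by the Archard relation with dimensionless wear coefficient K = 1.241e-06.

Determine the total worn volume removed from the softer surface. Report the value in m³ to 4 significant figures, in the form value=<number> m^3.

Displayed values are rounded — all arithmetic keeps full float precision. Rounded once at the end to four significant digits.
Distance L = 9.091e+06 mm = 9091 m.
Hardness H = 46.61 HV × 9.807 MPa/HV = 457.1 MPa = 4.571e+08 Pa.
As SI base values: W = 9.033 N, H = 4.571e+08 Pa, K = 1.241e-06.
Worn volume V = K·W·L/H = 1.241e-06 · 9.033 · 9091 / 4.571e+08 = 2.229e-10 m³.

value=2.229e-10 m^3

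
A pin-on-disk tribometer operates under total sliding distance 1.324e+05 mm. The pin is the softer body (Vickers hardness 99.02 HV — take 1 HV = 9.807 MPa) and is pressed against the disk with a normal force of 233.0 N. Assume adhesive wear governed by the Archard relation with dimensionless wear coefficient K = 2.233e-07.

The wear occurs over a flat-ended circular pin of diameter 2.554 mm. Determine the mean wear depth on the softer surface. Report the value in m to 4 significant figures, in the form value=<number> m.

Each operation runs at exact precision, and printed values are rounded; a lone final rounding, at 4 significant digits.
Convert: Sliding distance L = 1.324e+05 mm = 132.4 m.
Convert: Hardness H = 99.02 HV × 9.807 MPa/HV = 971.1 MPa = 9.711e+08 Pa.
Convert: Pin diameter d = 2.554 mm = 0.002554 m. Contact area A = π·d²/4 = π·(0.002554 m)²/4 = 5.123e-06 m².
Collected in SI base units: W = 233.0 N, H = 9.711e+08 Pa, K = 2.233e-07.
Archard relation: V = K·W·L/H = 2.233e-07 · 233.0 · 132.4 / 9.711e+08 = 7.094e-12 m³.
Depth of wear h = V/A = 7.094e-12 / 5.123e-06 = 1.385e-06 m.

value=1.385e-06 m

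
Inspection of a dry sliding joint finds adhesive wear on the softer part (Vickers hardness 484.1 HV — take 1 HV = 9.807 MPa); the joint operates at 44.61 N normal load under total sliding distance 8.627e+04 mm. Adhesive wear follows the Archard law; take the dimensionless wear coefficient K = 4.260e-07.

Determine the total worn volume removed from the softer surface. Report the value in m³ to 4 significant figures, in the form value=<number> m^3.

value=3.453e-13 m^3

The intermediates are displayed rounded, and all arithmetic keeps exact precision. Rounded once at the end: four significant digits.
Convert: Path length L = 8.627e+04 mm = 86.27 m.
Convert: Hardness H = 484.1 HV × 9.807 MPa/HV = 4748 MPa = 4.748e+09 Pa.
In SI base units, W = 44.61 N, H = 4.748e+09 Pa, K = 4.260e-07.
The Archard volume V = K·W·L/H = 4.260e-07 · 44.61 · 86.27 / 4.748e+09 = 3.453e-13 m³.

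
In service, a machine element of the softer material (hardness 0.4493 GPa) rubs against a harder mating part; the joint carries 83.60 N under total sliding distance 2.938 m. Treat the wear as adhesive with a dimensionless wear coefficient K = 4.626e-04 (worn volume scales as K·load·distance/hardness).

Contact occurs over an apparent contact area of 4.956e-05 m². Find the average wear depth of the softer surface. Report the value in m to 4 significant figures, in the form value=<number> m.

All working math runs at full precision; printed values are rounded. Rounded just once, at four significant figures.
Hardness H = 0.4493 GPa = 4.493e+08 Pa.
In SI base units: W = 83.60 N, H = 4.493e+08 Pa, K = 4.626e-04.
Archard volume V = K·W·L/H = 4.626e-04 · 83.60 · 2.938 / 4.493e+08 = 2.529e-10 m³.
Average depth h = V/A = 2.529e-10 / 4.956e-05 = 5.103e-06 m.

value=5.103e-06 m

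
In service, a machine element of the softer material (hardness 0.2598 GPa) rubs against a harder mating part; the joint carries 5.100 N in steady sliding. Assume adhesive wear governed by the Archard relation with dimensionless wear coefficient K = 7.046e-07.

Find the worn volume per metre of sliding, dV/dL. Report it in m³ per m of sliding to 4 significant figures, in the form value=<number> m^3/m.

The algebra carries exact precision. Intermediate values are printed rounded. Rounded just once, at four significant digits.
Convert: Hardness H = 0.2598 GPa = 2.598e+08 Pa.
Collected in SI base units: W = 5.100 N, H = 2.598e+08 Pa, K = 7.046e-07.
The wear rate dV/dL = K·W/H (independent of L): 7.046e-07 · 5.100 / 2.598e+08 = 1.383e-14 m³/m.

value=1.383e-14 m^3/m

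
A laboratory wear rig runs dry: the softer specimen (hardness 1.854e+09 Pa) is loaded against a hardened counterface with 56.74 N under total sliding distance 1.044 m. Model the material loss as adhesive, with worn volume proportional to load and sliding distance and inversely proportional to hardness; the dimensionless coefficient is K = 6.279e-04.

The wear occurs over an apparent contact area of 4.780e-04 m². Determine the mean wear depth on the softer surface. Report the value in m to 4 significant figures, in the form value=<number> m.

The computation runs at exact precision — the intermediates appear rounded; a lone final rounding: four significant figures.
Working in SI base units: W = 56.74 N, H = 1.854e+09 Pa, K = 6.279e-04.
Worn volume V = K·W·L/H = 6.279e-04 · 56.74 · 1.044 / 1.854e+09 = 2.006e-11 m³.
Depth of wear h = V/A = 2.006e-11 / 4.780e-04 = 4.197e-08 m.

value=4.197e-08 m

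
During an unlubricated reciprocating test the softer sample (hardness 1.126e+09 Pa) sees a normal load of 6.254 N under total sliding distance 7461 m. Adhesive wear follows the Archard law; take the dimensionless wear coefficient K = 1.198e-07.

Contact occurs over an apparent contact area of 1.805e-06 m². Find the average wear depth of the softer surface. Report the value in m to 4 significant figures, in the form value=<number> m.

The algebra runs at exact precision — intermediate values are displayed rounded. Rounded just once to four significant digits.
Expressed in SI base units: W = 6.254 N, H = 1.126e+09 Pa, K = 1.198e-07.
Worn volume V = K·W·L/H = 1.198e-07 · 6.254 · 7461 / 1.126e+09 = 4.964e-12 m³.
Mean depth h = V/A = 4.964e-12 / 1.805e-06 = 2.750e-06 m.

value=2.750e-06 m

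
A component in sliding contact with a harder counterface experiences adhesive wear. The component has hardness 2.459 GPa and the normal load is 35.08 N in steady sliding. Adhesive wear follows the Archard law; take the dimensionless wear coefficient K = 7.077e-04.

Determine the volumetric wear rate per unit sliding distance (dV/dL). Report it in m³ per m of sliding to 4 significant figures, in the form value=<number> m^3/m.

All working math carries exact precision; intermediate values appear rounded; rounded once at the end: 4 significant figures.
Convert: Hardness H = 2.459 GPa = 2.459e+09 Pa.
Working in SI base units: W = 35.08 N, H = 2.459e+09 Pa, K = 7.077e-04.
The wear rate dV/dL = K·W/H: 7.077e-04 · 35.08 / 2.459e+09 = 1.010e-11 m³/m.

value=1.010e-11 m^3/m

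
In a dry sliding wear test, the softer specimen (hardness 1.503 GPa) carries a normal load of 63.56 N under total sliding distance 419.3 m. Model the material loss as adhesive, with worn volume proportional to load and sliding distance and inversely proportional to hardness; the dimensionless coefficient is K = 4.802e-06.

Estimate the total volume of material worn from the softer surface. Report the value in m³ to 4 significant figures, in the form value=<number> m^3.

Printed values are rounded; each operation maintains full float precision — a lone final rounding, at four significant figures.
Hardness H = 1.503 GPa = 1.503e+09 Pa.
Working in SI base units: W = 63.56 N, H = 1.503e+09 Pa, K = 4.802e-06.
Volume removed: V = K·W·L/H = 4.802e-06 · 63.56 · 419.3 / 1.503e+09 = 8.515e-11 m³.

value=8.515e-11 m^3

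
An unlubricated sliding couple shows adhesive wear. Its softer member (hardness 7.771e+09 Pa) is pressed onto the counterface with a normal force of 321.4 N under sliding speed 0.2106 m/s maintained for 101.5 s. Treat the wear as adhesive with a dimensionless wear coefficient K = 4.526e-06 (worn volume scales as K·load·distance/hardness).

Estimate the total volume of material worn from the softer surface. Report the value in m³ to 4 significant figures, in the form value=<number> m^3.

value=4.001e-12 m^3

The intermediates are printed rounded — all arithmetic keeps exact precision; a single final rounding: four significant figures.
Path length L = v·t = 0.2106 m/s × 101.5 s = 21.38 m.
In SI base units: W = 321.4 N, H = 7.771e+09 Pa, K = 4.526e-06.
Archard volume V = K·W·L/H = 4.526e-06 · 321.4 · 21.38 / 7.771e+09 = 4.001e-12 m³.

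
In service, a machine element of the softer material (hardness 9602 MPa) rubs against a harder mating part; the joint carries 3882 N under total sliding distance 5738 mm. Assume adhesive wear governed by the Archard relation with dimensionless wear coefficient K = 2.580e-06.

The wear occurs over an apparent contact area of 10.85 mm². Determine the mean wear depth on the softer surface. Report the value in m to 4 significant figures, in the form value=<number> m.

The intermediates appear rounded — each operation maintains exact precision — a single final rounding, at four significant digits.
Convert: Distance covered L = 5738 mm = 5.738 m.
Convert: Hardness H = 9602 MPa = 9.602e+09 Pa.
Convert: Contact area A = 10.85 mm² = 1.085e-05 m².
Working in SI base units: W = 3882 N, H = 9.602e+09 Pa, K = 2.580e-06.
Wear volume V = K·W·L/H = 2.580e-06 · 3882 · 5.738 / 9.602e+09 = 5.985e-12 m³.
Depth of wear h = V/A = 5.985e-12 / 1.085e-05 = 5.516e-07 m.

value=5.516e-07 m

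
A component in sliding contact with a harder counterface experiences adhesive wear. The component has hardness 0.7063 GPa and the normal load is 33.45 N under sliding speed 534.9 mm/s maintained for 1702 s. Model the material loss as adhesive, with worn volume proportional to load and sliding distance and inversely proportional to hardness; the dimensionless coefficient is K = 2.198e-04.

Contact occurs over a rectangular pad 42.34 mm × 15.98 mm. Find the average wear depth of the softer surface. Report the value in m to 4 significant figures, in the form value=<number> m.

The intermediates are displayed rounded. The algebra keeps full precision; one final rounding: four significant figures.
Sliding speed v = 534.9 mm/s = 0.5349 m/s. Sliding distance L = v·t = 0.5349 m/s × 1702 s = 910.4 m.
Hardness H = 0.7063 GPa = 7.063e+08 Pa.
Pad sides 42.34 mm × 15.98 mm = 0.04234 m × 0.01598 m. Contact area A = 0.04234 m × 0.01598 m = 6.766e-04 m².
As SI base values: W = 33.45 N, H = 7.063e+08 Pa, K = 2.198e-04.
Wear volume V = K·W·L/H = 2.198e-04 · 33.45 · 910.4 / 7.063e+08 = 9.477e-09 m³.
Average depth h = V/A = 9.477e-09 / 6.766e-04 = 1.401e-05 m.

value=1.401e-05 m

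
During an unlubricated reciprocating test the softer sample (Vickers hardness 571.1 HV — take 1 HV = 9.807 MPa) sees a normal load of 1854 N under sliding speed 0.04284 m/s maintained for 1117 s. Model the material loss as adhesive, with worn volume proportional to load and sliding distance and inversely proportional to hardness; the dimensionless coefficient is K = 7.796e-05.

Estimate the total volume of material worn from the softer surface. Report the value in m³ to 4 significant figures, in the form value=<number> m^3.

The algebra keeps full float precision. The intermediates are displayed rounded. Rounded just once to 4 significant figures.
The distance L = v·t = 0.04284 m/s × 1117 s = 47.85 m.
Hardness H = 571.1 HV × 9.807 MPa/HV = 5601 MPa = 5.601e+09 Pa.
In SI base units: W = 1854 N, H = 5.601e+09 Pa, K = 7.796e-05.
The Archard volume V = K·W·L/H = 7.796e-05 · 1854 · 47.85 / 5.601e+09 = 1.235e-09 m³.

value=1.235e-09 m^3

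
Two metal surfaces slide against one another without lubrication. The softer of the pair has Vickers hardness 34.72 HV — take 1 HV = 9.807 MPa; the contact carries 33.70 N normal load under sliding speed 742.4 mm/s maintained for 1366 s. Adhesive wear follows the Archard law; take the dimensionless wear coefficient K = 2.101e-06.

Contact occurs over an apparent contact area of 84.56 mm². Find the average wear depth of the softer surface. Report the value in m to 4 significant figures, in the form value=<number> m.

value=2.494e-06 m

The algebra runs at full float precision. Intermediates appear rounded — a lone final rounding, at 4 significant figures.
Convert: Sliding speed v = 742.4 mm/s = 0.7424 m/s. Distance covered L = v·t = 0.7424 m/s × 1366 s = 1014 m.
Convert: Hardness H = 34.72 HV × 9.807 MPa/HV = 340.5 MPa = 3.405e+08 Pa.
Convert: Contact area A = 84.56 mm² = 8.456e-05 m².
In SI base units, W = 33.70 N, H = 3.405e+08 Pa, K = 2.101e-06.
Archard relation: V = K·W·L/H = 2.101e-06 · 33.70 · 1014 / 3.405e+08 = 2.109e-10 m³.
Average depth h = V/A = 2.109e-10 / 8.456e-05 = 2.494e-06 m.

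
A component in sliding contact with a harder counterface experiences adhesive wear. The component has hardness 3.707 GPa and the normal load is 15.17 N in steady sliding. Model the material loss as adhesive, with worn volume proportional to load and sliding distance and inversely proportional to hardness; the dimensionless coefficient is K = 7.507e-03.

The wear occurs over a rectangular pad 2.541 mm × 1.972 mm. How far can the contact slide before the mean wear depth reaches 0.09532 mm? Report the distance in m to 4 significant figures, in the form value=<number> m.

Shown intermediates are rounded — all working math runs at full float precision. Rounded once at the end: four significant digits.
Hardness H = 3.707 GPa = 3.707e+09 Pa.
Pad sides 2.541 mm × 1.972 mm = 0.002541 m × 0.001972 m. Contact area A = 0.002541 m × 0.001972 m = 5.011e-06 m².
Depth limit h_lim = 0.09532 mm = 9.532e-05 m.
Collected in SI base units: W = 15.17 N, H = 3.707e+09 Pa, K = 7.507e-03.
At the depth limit, V_lim = h_lim·A = 9.532e-05 · 5.011e-06 = 4.776e-10 m³.
So the life L = V_lim·H/(K·W) = 4.776e-10 · 3.707e+09 / (7.507e-03 · 15.17) = 15.55 m.

value=15.55 m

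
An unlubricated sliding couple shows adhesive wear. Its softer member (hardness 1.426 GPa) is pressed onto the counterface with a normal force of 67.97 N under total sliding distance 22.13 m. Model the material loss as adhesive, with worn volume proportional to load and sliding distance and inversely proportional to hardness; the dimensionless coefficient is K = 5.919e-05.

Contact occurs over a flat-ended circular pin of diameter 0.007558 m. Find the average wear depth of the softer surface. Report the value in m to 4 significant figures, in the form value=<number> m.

value=1.392e-06 m

Intermediates appear rounded; the algebra holds exact precision, and a lone final rounding to four significant digits.
Convert: Hardness H = 1.426 GPa = 1.426e+09 Pa.
Convert: Contact area A = π·d²/4 = π·(0.007558 m)²/4 = 4.486e-05 m².
In SI base units: W = 67.97 N, H = 1.426e+09 Pa, K = 5.919e-05.
Archard relation: V = K·W·L/H = 5.919e-05 · 67.97 · 22.13 / 1.426e+09 = 6.243e-11 m³.
Mean wear depth h = V/A = 6.243e-11 / 4.486e-05 = 1.392e-06 m.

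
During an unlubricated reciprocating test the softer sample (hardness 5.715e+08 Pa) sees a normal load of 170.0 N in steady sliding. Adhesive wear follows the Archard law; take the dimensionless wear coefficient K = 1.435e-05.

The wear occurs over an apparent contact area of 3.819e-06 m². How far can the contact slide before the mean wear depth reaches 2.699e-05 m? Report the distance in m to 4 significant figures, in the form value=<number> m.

value=24.15 m

All working math keeps full precision, and intermediates are printed rounded — rounded just once, at four significant figures.
Restated in SI base units: W = 170.0 N, H = 5.715e+08 Pa, K = 1.435e-05.
Limit volume V_lim = h_lim·A = 2.699e-05 · 3.819e-06 = 1.031e-10 m³.
Thus life L = V_lim·H/(K·W) = 1.031e-10 · 5.715e+08 / (1.435e-05 · 170.0) = 24.15 m.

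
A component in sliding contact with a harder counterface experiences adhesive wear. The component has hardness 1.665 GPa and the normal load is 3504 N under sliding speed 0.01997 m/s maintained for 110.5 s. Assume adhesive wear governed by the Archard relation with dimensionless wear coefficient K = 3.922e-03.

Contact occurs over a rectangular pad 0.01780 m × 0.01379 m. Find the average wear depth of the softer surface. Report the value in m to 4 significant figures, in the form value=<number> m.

The computation keeps full precision, and intermediate values appear rounded. Rounded just once to 4 significant digits.
Convert: Sliding distance L = v·t = 0.01997 m/s × 110.5 s = 2.207 m.
Convert: Hardness H = 1.665 GPa = 1.665e+09 Pa.
Convert: Contact area A = 0.01780 m × 0.01379 m = 2.455e-04 m².
In SI base units: W = 3504 N, H = 1.665e+09 Pa, K = 3.922e-03.
Worn volume V = K·W·L/H = 3.922e-03 · 3504 · 2.207 / 1.665e+09 = 1.821e-08 m³.
Mean depth h = V/A = 1.821e-08 / 2.455e-04 = 7.420e-05 m.

value=7.420e-05 m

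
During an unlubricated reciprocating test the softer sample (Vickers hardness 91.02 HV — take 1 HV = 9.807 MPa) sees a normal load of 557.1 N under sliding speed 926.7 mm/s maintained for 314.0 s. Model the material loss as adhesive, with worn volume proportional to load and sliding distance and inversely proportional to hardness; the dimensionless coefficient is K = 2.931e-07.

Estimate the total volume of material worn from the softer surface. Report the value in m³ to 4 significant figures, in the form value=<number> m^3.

All working math carries full precision. Printed values are rounded, and rounded once at the end, at four significant figures.
Convert: Sliding speed v = 926.7 mm/s = 0.9267 m/s. Distance L = v·t = 0.9267 m/s × 314.0 s = 291.0 m.
Convert: Hardness H = 91.02 HV × 9.807 MPa/HV = 892.6 MPa = 8.926e+08 Pa.
Collected in SI base units: W = 557.1 N, H = 8.926e+08 Pa, K = 2.931e-07.
By Archard's law, V = K·W·L/H = 2.931e-07 · 557.1 · 291.0 / 8.926e+08 = 5.323e-11 m³.

value=5.323e-11 m^3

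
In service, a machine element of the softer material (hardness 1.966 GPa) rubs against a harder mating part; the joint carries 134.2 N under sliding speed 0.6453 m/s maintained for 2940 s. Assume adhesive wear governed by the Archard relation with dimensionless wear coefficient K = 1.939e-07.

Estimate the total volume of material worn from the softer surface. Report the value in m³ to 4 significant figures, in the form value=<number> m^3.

value=2.511e-11 m^3

The algebra runs at exact precision — the intermediates are shown rounded — one final rounding, at four significant figures.
Distance covered L = v·t = 0.6453 m/s × 2940 s = 1897 m.
Hardness H = 1.966 GPa = 1.966e+09 Pa.
SI base units throughout: W = 134.2 N, H = 1.966e+09 Pa, K = 1.939e-07.
By Archard's law, V = K·W·L/H = 1.939e-07 · 134.2 · 1897 / 1.966e+09 = 2.511e-11 m³.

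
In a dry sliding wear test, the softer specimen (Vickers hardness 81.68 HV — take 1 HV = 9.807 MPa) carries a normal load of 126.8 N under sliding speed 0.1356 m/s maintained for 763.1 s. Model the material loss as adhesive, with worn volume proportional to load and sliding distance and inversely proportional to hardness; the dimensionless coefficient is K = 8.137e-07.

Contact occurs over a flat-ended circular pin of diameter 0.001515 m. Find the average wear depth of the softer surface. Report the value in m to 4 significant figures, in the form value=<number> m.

value=7.394e-06 m

All working math carries full precision — intermediate values are printed rounded. Rounded just once: four significant digits.
The distance L = v·t = 0.1356 m/s × 763.1 s = 103.5 m.
Hardness H = 81.68 HV × 9.807 MPa/HV = 801.0 MPa = 8.010e+08 Pa.
Contact area A = π·d²/4 = π·(0.001515 m)²/4 = 1.803e-06 m².
In SI base units, W = 126.8 N, H = 8.010e+08 Pa, K = 8.137e-07.
Archard relation: V = K·W·L/H = 8.137e-07 · 126.8 · 103.5 / 8.010e+08 = 1.333e-11 m³.
Average depth h = V/A = 1.333e-11 / 1.803e-06 = 7.394e-06 m.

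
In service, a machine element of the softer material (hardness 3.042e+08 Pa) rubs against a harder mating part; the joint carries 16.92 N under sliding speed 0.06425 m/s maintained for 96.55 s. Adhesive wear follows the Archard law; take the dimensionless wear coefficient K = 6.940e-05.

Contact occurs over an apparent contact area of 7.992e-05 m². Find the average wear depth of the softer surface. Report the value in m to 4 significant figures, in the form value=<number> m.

value=2.996e-07 m

Intermediates appear rounded; the computation maintains full precision — rounded just once: 4 significant figures.
Distance L = v·t = 0.06425 m/s × 96.55 s = 6.203 m.
Collected in SI base units: W = 16.92 N, H = 3.042e+08 Pa, K = 6.940e-05.
Archard volume V = K·W·L/H = 6.940e-05 · 16.92 · 6.203 / 3.042e+08 = 2.395e-11 m³.
Average depth h = V/A = 2.395e-11 / 7.992e-05 = 2.996e-07 m.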